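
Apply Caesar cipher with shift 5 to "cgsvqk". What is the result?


Caesar cipher: shift "cgsvqk" by 5
  'c' (pos 2) + 5 = pos 7 = 'h'
  'g' (pos 6) + 5 = pos 11 = 'l'
  's' (pos 18) + 5 = pos 23 = 'x'
  'v' (pos 21) + 5 = pos 0 = 'a'
  'q' (pos 16) + 5 = pos 21 = 'v'
  'k' (pos 10) + 5 = pos 15 = 'p'
Result: hlxavp

hlxavp


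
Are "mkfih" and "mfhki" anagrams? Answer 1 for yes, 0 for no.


Strings: "mkfih", "mfhki"
Sorted first:  fhikm
Sorted second: fhikm
Sorted forms match => anagrams

1


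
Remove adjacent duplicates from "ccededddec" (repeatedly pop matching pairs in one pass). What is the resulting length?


Input: ccededddec
Stack-based adjacent duplicate removal:
  Read 'c': push. Stack: c
  Read 'c': matches stack top 'c' => pop. Stack: (empty)
  Read 'e': push. Stack: e
  Read 'd': push. Stack: ed
  Read 'e': push. Stack: ede
  Read 'd': push. Stack: eded
  Read 'd': matches stack top 'd' => pop. Stack: ede
  Read 'd': push. Stack: eded
  Read 'e': push. Stack: edede
  Read 'c': push. Stack: ededec
Final stack: "ededec" (length 6)

6


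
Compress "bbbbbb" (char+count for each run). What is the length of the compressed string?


Input: bbbbbb
Runs:
  'b' x 6 => "b6"
Compressed: "b6"
Compressed length: 2

2


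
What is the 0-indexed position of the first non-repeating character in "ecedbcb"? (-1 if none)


Input: ecedbcb
Character frequencies:
  'b': 2
  'c': 2
  'd': 1
  'e': 2
Scanning left to right for freq == 1:
  Position 0 ('e'): freq=2, skip
  Position 1 ('c'): freq=2, skip
  Position 2 ('e'): freq=2, skip
  Position 3 ('d'): unique! => answer = 3

3


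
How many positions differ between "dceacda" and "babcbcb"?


Comparing "dceacda" and "babcbcb" position by position:
  Position 0: 'd' vs 'b' => DIFFER
  Position 1: 'c' vs 'a' => DIFFER
  Position 2: 'e' vs 'b' => DIFFER
  Position 3: 'a' vs 'c' => DIFFER
  Position 4: 'c' vs 'b' => DIFFER
  Position 5: 'd' vs 'c' => DIFFER
  Position 6: 'a' vs 'b' => DIFFER
Positions that differ: 7

7


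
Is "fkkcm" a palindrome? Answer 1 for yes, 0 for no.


Input: fkkcm
Reversed: mckkf
  Compare pos 0 ('f') with pos 4 ('m'): MISMATCH
  Compare pos 1 ('k') with pos 3 ('c'): MISMATCH
Result: not a palindrome

0


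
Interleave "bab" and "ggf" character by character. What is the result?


Interleaving "bab" and "ggf":
  Position 0: 'b' from first, 'g' from second => "bg"
  Position 1: 'a' from first, 'g' from second => "ag"
  Position 2: 'b' from first, 'f' from second => "bf"
Result: bgagbf

bgagbf


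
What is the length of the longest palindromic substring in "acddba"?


Input: "acddba"
Checking substrings for palindromes:
  [2:4] "dd" (len 2) => palindrome
Longest palindromic substring: "dd" with length 2

2


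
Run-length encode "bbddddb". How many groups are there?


Input: bbddddb
Scanning for consecutive runs:
  Group 1: 'b' x 2 (positions 0-1)
  Group 2: 'd' x 4 (positions 2-5)
  Group 3: 'b' x 1 (positions 6-6)
Total groups: 3

3


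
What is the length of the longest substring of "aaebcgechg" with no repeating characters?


Input: "aaebcgechg"
Sliding window (track last position of each char):
  Position 0 ('a'): window [0,0] length 1 -- new best
  Position 1 ('a'): repeat (last at 0), move window start to 1
  Position 1 ('a'): window [1,1] length 1
  Position 2 ('e'): window [1,2] length 2 -- new best
  Position 3 ('b'): window [1,3] length 3 -- new best
  Position 4 ('c'): window [1,4] length 4 -- new best
  Position 5 ('g'): window [1,5] length 5 -- new best
  Position 6 ('e'): repeat (last at 2), move window start to 3
  Position 6 ('e'): window [3,6] length 4
  Position 7 ('c'): repeat (last at 4), move window start to 5
  Position 7 ('c'): window [5,7] length 3
  Position 8 ('h'): window [5,8] length 4
  Position 9 ('g'): repeat (last at 5), move window start to 6
  Position 9 ('g'): window [6,9] length 4
Longest substring with no repeats: "aebcg" with length 5

5


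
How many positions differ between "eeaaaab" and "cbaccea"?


Comparing "eeaaaab" and "cbaccea" position by position:
  Position 0: 'e' vs 'c' => DIFFER
  Position 1: 'e' vs 'b' => DIFFER
  Position 2: 'a' vs 'a' => same
  Position 3: 'a' vs 'c' => DIFFER
  Position 4: 'a' vs 'c' => DIFFER
  Position 5: 'a' vs 'e' => DIFFER
  Position 6: 'b' vs 'a' => DIFFER
Positions that differ: 6

6


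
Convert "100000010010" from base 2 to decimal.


Input: "100000010010" in base 2
Positional expansion:
  Digit '1' (value 1) x 2^11 = 2048
  Digit '0' (value 0) x 2^10 = 0
  Digit '0' (value 0) x 2^9 = 0
  Digit '0' (value 0) x 2^8 = 0
  Digit '0' (value 0) x 2^7 = 0
  Digit '0' (value 0) x 2^6 = 0
  Digit '0' (value 0) x 2^5 = 0
  Digit '1' (value 1) x 2^4 = 16
  Digit '0' (value 0) x 2^3 = 0
  Digit '0' (value 0) x 2^2 = 0
  Digit '1' (value 1) x 2^1 = 2
  Digit '0' (value 0) x 2^0 = 0
Sum = 2066

2066


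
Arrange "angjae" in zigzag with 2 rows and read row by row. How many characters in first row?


Zigzag "angjae" into 2 rows:
Placing characters:
  'a' => row 0
  'n' => row 1
  'g' => row 0
  'j' => row 1
  'a' => row 0
  'e' => row 1
Rows:
  Row 0: "aga"
  Row 1: "nje"
First row length: 3

3


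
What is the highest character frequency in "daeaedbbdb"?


Input: daeaedbbdb
Character counts:
  'a': 2
  'b': 3
  'd': 3
  'e': 2
Maximum frequency: 3

3


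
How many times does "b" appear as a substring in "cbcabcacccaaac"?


Searching for "b" in "cbcabcacccaaac"
Scanning each position:
  Position 0: "c" => no
  Position 1: "b" => MATCH
  Position 2: "c" => no
  Position 3: "a" => no
  Position 4: "b" => MATCH
  Position 5: "c" => no
  Position 6: "a" => no
  Position 7: "c" => no
  Position 8: "c" => no
  Position 9: "c" => no
  Position 10: "a" => no
  Position 11: "a" => no
  Position 12: "a" => no
  Position 13: "c" => no
Total occurrences: 2

2


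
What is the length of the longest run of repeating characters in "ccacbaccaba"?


Input: "ccacbaccaba"
Scanning for longest run:
  Position 1 ('c'): continues run of 'c', length=2
  Position 2 ('a'): new char, reset run to 1
  Position 3 ('c'): new char, reset run to 1
  Position 4 ('b'): new char, reset run to 1
  Position 5 ('a'): new char, reset run to 1
  Position 6 ('c'): new char, reset run to 1
  Position 7 ('c'): continues run of 'c', length=2
  Position 8 ('a'): new char, reset run to 1
  Position 9 ('b'): new char, reset run to 1
  Position 10 ('a'): new char, reset run to 1
Longest run: 'c' with length 2

2


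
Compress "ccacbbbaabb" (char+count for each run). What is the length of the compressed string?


Input: ccacbbbaabb
Runs:
  'c' x 2 => "c2"
  'a' x 1 => "a1"
  'c' x 1 => "c1"
  'b' x 3 => "b3"
  'a' x 2 => "a2"
  'b' x 2 => "b2"
Compressed: "c2a1c1b3a2b2"
Compressed length: 12

12


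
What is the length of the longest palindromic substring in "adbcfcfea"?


Input: "adbcfcfea"
Checking substrings for palindromes:
  [3:6] "cfc" (len 3) => palindrome
  [4:7] "fcf" (len 3) => palindrome
Longest palindromic substring: "cfc" with length 3

3


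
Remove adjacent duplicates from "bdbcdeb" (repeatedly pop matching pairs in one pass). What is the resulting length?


Input: bdbcdeb
Stack-based adjacent duplicate removal:
  Read 'b': push. Stack: b
  Read 'd': push. Stack: bd
  Read 'b': push. Stack: bdb
  Read 'c': push. Stack: bdbc
  Read 'd': push. Stack: bdbcd
  Read 'e': push. Stack: bdbcde
  Read 'b': push. Stack: bdbcdeb
Final stack: "bdbcdeb" (length 7)

7


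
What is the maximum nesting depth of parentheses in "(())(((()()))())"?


Input: "(())(((()()))())"
Tracking depth:
  Position 0 '(': depth becomes 1
  Position 1 '(': depth becomes 2
  Position 2 ')': depth becomes 1
  Position 3 ')': depth becomes 0
  Position 4 '(': depth becomes 1
  Position 5 '(': depth becomes 2
  Position 6 '(': depth becomes 3
  Position 7 '(': depth becomes 4
  Position 8 ')': depth becomes 3
  Position 9 '(': depth becomes 4
  Position 10 ')': depth becomes 3
  Position 11 ')': depth becomes 2
  Position 12 ')': depth becomes 1
  Position 13 '(': depth becomes 2
  Position 14 ')': depth becomes 1
  Position 15 ')': depth becomes 0
Maximum depth reached: 4

4


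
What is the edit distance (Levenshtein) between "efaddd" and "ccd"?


Computing edit distance: "efaddd" -> "ccd"
DP table:
           c    c    d
      0    1    2    3
  e   1    1    2    3
  f   2    2    2    3
  a   3    3    3    3
  d   4    4    4    3
  d   5    5    5    4
  d   6    6    6    5
Edit distance = dp[6][3] = 5

5


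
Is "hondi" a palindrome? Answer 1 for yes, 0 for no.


Input: hondi
Reversed: idnoh
  Compare pos 0 ('h') with pos 4 ('i'): MISMATCH
  Compare pos 1 ('o') with pos 3 ('d'): MISMATCH
Result: not a palindrome

0


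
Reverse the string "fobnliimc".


Input: fobnliimc
Reading characters right to left:
  Position 8: 'c'
  Position 7: 'm'
  Position 6: 'i'
  Position 5: 'i'
  Position 4: 'l'
  Position 3: 'n'
  Position 2: 'b'
  Position 1: 'o'
  Position 0: 'f'
Reversed: cmiilnbof

cmiilnbof


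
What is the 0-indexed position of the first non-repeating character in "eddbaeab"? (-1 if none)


Input: eddbaeab
Character frequencies:
  'a': 2
  'b': 2
  'd': 2
  'e': 2
Scanning left to right for freq == 1:
  Position 0 ('e'): freq=2, skip
  Position 1 ('d'): freq=2, skip
  Position 2 ('d'): freq=2, skip
  Position 3 ('b'): freq=2, skip
  Position 4 ('a'): freq=2, skip
  Position 5 ('e'): freq=2, skip
  Position 6 ('a'): freq=2, skip
  Position 7 ('b'): freq=2, skip
  No unique character found => answer = -1

-1


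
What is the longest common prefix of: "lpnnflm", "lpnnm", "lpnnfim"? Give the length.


Words: lpnnflm, lpnnm, lpnnfim
  Position 0: all 'l' => match
  Position 1: all 'p' => match
  Position 2: all 'n' => match
  Position 3: all 'n' => match
  Position 4: ('f', 'm', 'f') => mismatch, stop
LCP = "lpnn" (length 4)

4


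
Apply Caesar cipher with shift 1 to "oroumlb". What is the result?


Caesar cipher: shift "oroumlb" by 1
  'o' (pos 14) + 1 = pos 15 = 'p'
  'r' (pos 17) + 1 = pos 18 = 's'
  'o' (pos 14) + 1 = pos 15 = 'p'
  'u' (pos 20) + 1 = pos 21 = 'v'
  'm' (pos 12) + 1 = pos 13 = 'n'
  'l' (pos 11) + 1 = pos 12 = 'm'
  'b' (pos 1) + 1 = pos 2 = 'c'
Result: pspvnmc

pspvnmc


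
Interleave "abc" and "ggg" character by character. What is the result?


Interleaving "abc" and "ggg":
  Position 0: 'a' from first, 'g' from second => "ag"
  Position 1: 'b' from first, 'g' from second => "bg"
  Position 2: 'c' from first, 'g' from second => "cg"
Result: agbgcg

agbgcg


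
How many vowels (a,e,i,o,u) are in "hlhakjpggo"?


Input: hlhakjpggo
Checking each character:
  'h' at position 0: consonant
  'l' at position 1: consonant
  'h' at position 2: consonant
  'a' at position 3: vowel (running total: 1)
  'k' at position 4: consonant
  'j' at position 5: consonant
  'p' at position 6: consonant
  'g' at position 7: consonant
  'g' at position 8: consonant
  'o' at position 9: vowel (running total: 2)
Total vowels: 2

2


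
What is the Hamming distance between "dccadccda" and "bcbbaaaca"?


Comparing "dccadccda" and "bcbbaaaca" position by position:
  Position 0: 'd' vs 'b' => differ
  Position 1: 'c' vs 'c' => same
  Position 2: 'c' vs 'b' => differ
  Position 3: 'a' vs 'b' => differ
  Position 4: 'd' vs 'a' => differ
  Position 5: 'c' vs 'a' => differ
  Position 6: 'c' vs 'a' => differ
  Position 7: 'd' vs 'c' => differ
  Position 8: 'a' vs 'a' => same
Total differences (Hamming distance): 7

7


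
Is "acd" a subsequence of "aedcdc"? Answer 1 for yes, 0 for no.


Check if "acd" is a subsequence of "aedcdc"
Greedy scan:
  Position 0 ('a'): matches sub[0] = 'a'
  Position 1 ('e'): no match needed
  Position 2 ('d'): no match needed
  Position 3 ('c'): matches sub[1] = 'c'
  Position 4 ('d'): matches sub[2] = 'd'
  Position 5 ('c'): no match needed
All 3 characters matched => is a subsequence

1


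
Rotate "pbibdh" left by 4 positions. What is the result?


Input: "pbibdh", rotate left by 4
First 4 characters: "pbib"
Remaining characters: "dh"
Concatenate remaining + first: "dh" + "pbib" = "dhpbib"

dhpbib


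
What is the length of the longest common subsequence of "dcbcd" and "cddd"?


LCS of "dcbcd" and "cddd"
DP table:
           c    d    d    d
      0    0    0    0    0
  d   0    0    1    1    1
  c   0    1    1    1    1
  b   0    1    1    1    1
  c   0    1    1    1    1
  d   0    1    2    2    2
LCS length = dp[5][4] = 2

2


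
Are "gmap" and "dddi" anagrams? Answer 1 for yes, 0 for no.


Strings: "gmap", "dddi"
Sorted first:  agmp
Sorted second: dddi
Differ at position 0: 'a' vs 'd' => not anagrams

0


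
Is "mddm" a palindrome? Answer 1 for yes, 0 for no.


Input: mddm
Reversed: mddm
  Compare pos 0 ('m') with pos 3 ('m'): match
  Compare pos 1 ('d') with pos 2 ('d'): match
Result: palindrome

1


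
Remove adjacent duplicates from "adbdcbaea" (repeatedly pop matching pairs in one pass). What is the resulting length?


Input: adbdcbaea
Stack-based adjacent duplicate removal:
  Read 'a': push. Stack: a
  Read 'd': push. Stack: ad
  Read 'b': push. Stack: adb
  Read 'd': push. Stack: adbd
  Read 'c': push. Stack: adbdc
  Read 'b': push. Stack: adbdcb
  Read 'a': push. Stack: adbdcba
  Read 'e': push. Stack: adbdcbae
  Read 'a': push. Stack: adbdcbaea
Final stack: "adbdcbaea" (length 9)

9


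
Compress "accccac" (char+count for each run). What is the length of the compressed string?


Input: accccac
Runs:
  'a' x 1 => "a1"
  'c' x 4 => "c4"
  'a' x 1 => "a1"
  'c' x 1 => "c1"
Compressed: "a1c4a1c1"
Compressed length: 8

8


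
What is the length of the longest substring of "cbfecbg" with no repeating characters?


Input: "cbfecbg"
Sliding window (track last position of each char):
  Position 0 ('c'): window [0,0] length 1 -- new best
  Position 1 ('b'): window [0,1] length 2 -- new best
  Position 2 ('f'): window [0,2] length 3 -- new best
  Position 3 ('e'): window [0,3] length 4 -- new best
  Position 4 ('c'): repeat (last at 0), move window start to 1
  Position 4 ('c'): window [1,4] length 4
  Position 5 ('b'): repeat (last at 1), move window start to 2
  Position 5 ('b'): window [2,5] length 4
  Position 6 ('g'): window [2,6] length 5 -- new best
Longest substring with no repeats: "fecbg" with length 5

5


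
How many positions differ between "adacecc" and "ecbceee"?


Comparing "adacecc" and "ecbceee" position by position:
  Position 0: 'a' vs 'e' => DIFFER
  Position 1: 'd' vs 'c' => DIFFER
  Position 2: 'a' vs 'b' => DIFFER
  Position 3: 'c' vs 'c' => same
  Position 4: 'e' vs 'e' => same
  Position 5: 'c' vs 'e' => DIFFER
  Position 6: 'c' vs 'e' => DIFFER
Positions that differ: 5

5


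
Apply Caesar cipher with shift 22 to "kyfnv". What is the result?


Caesar cipher: shift "kyfnv" by 22
  'k' (pos 10) + 22 = pos 6 = 'g'
  'y' (pos 24) + 22 = pos 20 = 'u'
  'f' (pos 5) + 22 = pos 1 = 'b'
  'n' (pos 13) + 22 = pos 9 = 'j'
  'v' (pos 21) + 22 = pos 17 = 'r'
Result: gubjr

gubjr


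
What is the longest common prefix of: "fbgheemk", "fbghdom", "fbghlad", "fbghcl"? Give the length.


Words: fbgheemk, fbghdom, fbghlad, fbghcl
  Position 0: all 'f' => match
  Position 1: all 'b' => match
  Position 2: all 'g' => match
  Position 3: all 'h' => match
  Position 4: ('e', 'd', 'l', 'c') => mismatch, stop
LCP = "fbgh" (length 4)

4


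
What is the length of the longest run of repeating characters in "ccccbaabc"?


Input: "ccccbaabc"
Scanning for longest run:
  Position 1 ('c'): continues run of 'c', length=2
  Position 2 ('c'): continues run of 'c', length=3
  Position 3 ('c'): continues run of 'c', length=4
  Position 4 ('b'): new char, reset run to 1
  Position 5 ('a'): new char, reset run to 1
  Position 6 ('a'): continues run of 'a', length=2
  Position 7 ('b'): new char, reset run to 1
  Position 8 ('c'): new char, reset run to 1
Longest run: 'c' with length 4

4


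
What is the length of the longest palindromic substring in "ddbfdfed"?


Input: "ddbfdfed"
Checking substrings for palindromes:
  [3:6] "fdf" (len 3) => palindrome
  [0:2] "dd" (len 2) => palindrome
Longest palindromic substring: "fdf" with length 3

3


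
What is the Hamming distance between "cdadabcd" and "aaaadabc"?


Comparing "cdadabcd" and "aaaadabc" position by position:
  Position 0: 'c' vs 'a' => differ
  Position 1: 'd' vs 'a' => differ
  Position 2: 'a' vs 'a' => same
  Position 3: 'd' vs 'a' => differ
  Position 4: 'a' vs 'd' => differ
  Position 5: 'b' vs 'a' => differ
  Position 6: 'c' vs 'b' => differ
  Position 7: 'd' vs 'c' => differ
Total differences (Hamming distance): 7

7


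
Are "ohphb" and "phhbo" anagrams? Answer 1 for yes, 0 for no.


Strings: "ohphb", "phhbo"
Sorted first:  bhhop
Sorted second: bhhop
Sorted forms match => anagrams

1


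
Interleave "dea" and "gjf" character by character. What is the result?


Interleaving "dea" and "gjf":
  Position 0: 'd' from first, 'g' from second => "dg"
  Position 1: 'e' from first, 'j' from second => "ej"
  Position 2: 'a' from first, 'f' from second => "af"
Result: dgejaf

dgejaf


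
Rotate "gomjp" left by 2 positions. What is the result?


Input: "gomjp", rotate left by 2
First 2 characters: "go"
Remaining characters: "mjp"
Concatenate remaining + first: "mjp" + "go" = "mjpgo"

mjpgo


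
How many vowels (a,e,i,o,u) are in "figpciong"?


Input: figpciong
Checking each character:
  'f' at position 0: consonant
  'i' at position 1: vowel (running total: 1)
  'g' at position 2: consonant
  'p' at position 3: consonant
  'c' at position 4: consonant
  'i' at position 5: vowel (running total: 2)
  'o' at position 6: vowel (running total: 3)
  'n' at position 7: consonant
  'g' at position 8: consonant
Total vowels: 3

3


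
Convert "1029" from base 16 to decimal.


Input: "1029" in base 16
Positional expansion:
  Digit '1' (value 1) x 16^3 = 4096
  Digit '0' (value 0) x 16^2 = 0
  Digit '2' (value 2) x 16^1 = 32
  Digit '9' (value 9) x 16^0 = 9
Sum = 4137

4137


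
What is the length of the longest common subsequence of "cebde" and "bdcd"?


LCS of "cebde" and "bdcd"
DP table:
           b    d    c    d
      0    0    0    0    0
  c   0    0    0    1    1
  e   0    0    0    1    1
  b   0    1    1    1    1
  d   0    1    2    2    2
  e   0    1    2    2    2
LCS length = dp[5][4] = 2

2


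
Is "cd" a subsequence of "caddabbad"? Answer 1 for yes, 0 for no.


Check if "cd" is a subsequence of "caddabbad"
Greedy scan:
  Position 0 ('c'): matches sub[0] = 'c'
  Position 1 ('a'): no match needed
  Position 2 ('d'): matches sub[1] = 'd'
  Position 3 ('d'): no match needed
  Position 4 ('a'): no match needed
  Position 5 ('b'): no match needed
  Position 6 ('b'): no match needed
  Position 7 ('a'): no match needed
  Position 8 ('d'): no match needed
All 2 characters matched => is a subsequence

1


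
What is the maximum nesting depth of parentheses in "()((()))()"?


Input: "()((()))()"
Tracking depth:
  Position 0 '(': depth becomes 1
  Position 1 ')': depth becomes 0
  Position 2 '(': depth becomes 1
  Position 3 '(': depth becomes 2
  Position 4 '(': depth becomes 3
  Position 5 ')': depth becomes 2
  Position 6 ')': depth becomes 1
  Position 7 ')': depth becomes 0
  Position 8 '(': depth becomes 1
  Position 9 ')': depth becomes 0
Maximum depth reached: 3

3


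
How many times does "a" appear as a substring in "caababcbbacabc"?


Searching for "a" in "caababcbbacabc"
Scanning each position:
  Position 0: "c" => no
  Position 1: "a" => MATCH
  Position 2: "a" => MATCH
  Position 3: "b" => no
  Position 4: "a" => MATCH
  Position 5: "b" => no
  Position 6: "c" => no
  Position 7: "b" => no
  Position 8: "b" => no
  Position 9: "a" => MATCH
  Position 10: "c" => no
  Position 11: "a" => MATCH
  Position 12: "b" => no
  Position 13: "c" => no
Total occurrences: 5

5


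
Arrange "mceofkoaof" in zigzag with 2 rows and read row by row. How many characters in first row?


Zigzag "mceofkoaof" into 2 rows:
Placing characters:
  'm' => row 0
  'c' => row 1
  'e' => row 0
  'o' => row 1
  'f' => row 0
  'k' => row 1
  'o' => row 0
  'a' => row 1
  'o' => row 0
  'f' => row 1
Rows:
  Row 0: "mefoo"
  Row 1: "cokaf"
First row length: 5

5


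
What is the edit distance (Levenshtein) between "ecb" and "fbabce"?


Computing edit distance: "ecb" -> "fbabce"
DP table:
           f    b    a    b    c    e
      0    1    2    3    4    5    6
  e   1    1    2    3    4    5    5
  c   2    2    2    3    4    4    5
  b   3    3    2    3    3    4    5
Edit distance = dp[3][6] = 5

5


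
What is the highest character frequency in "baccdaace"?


Input: baccdaace
Character counts:
  'a': 3
  'b': 1
  'c': 3
  'd': 1
  'e': 1
Maximum frequency: 3

3


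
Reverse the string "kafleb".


Input: kafleb
Reading characters right to left:
  Position 5: 'b'
  Position 4: 'e'
  Position 3: 'l'
  Position 2: 'f'
  Position 1: 'a'
  Position 0: 'k'
Reversed: belfak

belfak


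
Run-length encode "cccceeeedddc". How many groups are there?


Input: cccceeeedddc
Scanning for consecutive runs:
  Group 1: 'c' x 4 (positions 0-3)
  Group 2: 'e' x 4 (positions 4-7)
  Group 3: 'd' x 3 (positions 8-10)
  Group 4: 'c' x 1 (positions 11-11)
Total groups: 4

4


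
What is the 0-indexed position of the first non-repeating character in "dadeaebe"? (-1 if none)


Input: dadeaebe
Character frequencies:
  'a': 2
  'b': 1
  'd': 2
  'e': 3
Scanning left to right for freq == 1:
  Position 0 ('d'): freq=2, skip
  Position 1 ('a'): freq=2, skip
  Position 2 ('d'): freq=2, skip
  Position 3 ('e'): freq=3, skip
  Position 4 ('a'): freq=2, skip
  Position 5 ('e'): freq=3, skip
  Position 6 ('b'): unique! => answer = 6

6


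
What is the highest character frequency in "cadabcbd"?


Input: cadabcbd
Character counts:
  'a': 2
  'b': 2
  'c': 2
  'd': 2
Maximum frequency: 2

2


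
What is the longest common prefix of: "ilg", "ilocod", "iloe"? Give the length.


Words: ilg, ilocod, iloe
  Position 0: all 'i' => match
  Position 1: all 'l' => match
  Position 2: ('g', 'o', 'o') => mismatch, stop
LCP = "il" (length 2)

2


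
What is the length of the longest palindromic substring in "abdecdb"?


Input: "abdecdb"
Checking substrings for palindromes:
  No multi-char palindromic substrings found
Longest palindromic substring: "a" with length 1

1


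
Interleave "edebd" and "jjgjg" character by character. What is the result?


Interleaving "edebd" and "jjgjg":
  Position 0: 'e' from first, 'j' from second => "ej"
  Position 1: 'd' from first, 'j' from second => "dj"
  Position 2: 'e' from first, 'g' from second => "eg"
  Position 3: 'b' from first, 'j' from second => "bj"
  Position 4: 'd' from first, 'g' from second => "dg"
Result: ejdjegbjdg

ejdjegbjdg


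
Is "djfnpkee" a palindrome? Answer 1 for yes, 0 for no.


Input: djfnpkee
Reversed: eekpnfjd
  Compare pos 0 ('d') with pos 7 ('e'): MISMATCH
  Compare pos 1 ('j') with pos 6 ('e'): MISMATCH
  Compare pos 2 ('f') with pos 5 ('k'): MISMATCH
  Compare pos 3 ('n') with pos 4 ('p'): MISMATCH
Result: not a palindrome

0


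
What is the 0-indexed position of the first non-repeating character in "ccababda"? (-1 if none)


Input: ccababda
Character frequencies:
  'a': 3
  'b': 2
  'c': 2
  'd': 1
Scanning left to right for freq == 1:
  Position 0 ('c'): freq=2, skip
  Position 1 ('c'): freq=2, skip
  Position 2 ('a'): freq=3, skip
  Position 3 ('b'): freq=2, skip
  Position 4 ('a'): freq=3, skip
  Position 5 ('b'): freq=2, skip
  Position 6 ('d'): unique! => answer = 6

6


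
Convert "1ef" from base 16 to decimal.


Input: "1ef" in base 16
Positional expansion:
  Digit '1' (value 1) x 16^2 = 256
  Digit 'e' (value 14) x 16^1 = 224
  Digit 'f' (value 15) x 16^0 = 15
Sum = 495

495


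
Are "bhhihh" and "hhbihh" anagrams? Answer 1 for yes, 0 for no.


Strings: "bhhihh", "hhbihh"
Sorted first:  bhhhhi
Sorted second: bhhhhi
Sorted forms match => anagrams

1


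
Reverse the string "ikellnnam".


Input: ikellnnam
Reading characters right to left:
  Position 8: 'm'
  Position 7: 'a'
  Position 6: 'n'
  Position 5: 'n'
  Position 4: 'l'
  Position 3: 'l'
  Position 2: 'e'
  Position 1: 'k'
  Position 0: 'i'
Reversed: mannlleki

mannlleki


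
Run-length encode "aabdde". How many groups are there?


Input: aabdde
Scanning for consecutive runs:
  Group 1: 'a' x 2 (positions 0-1)
  Group 2: 'b' x 1 (positions 2-2)
  Group 3: 'd' x 2 (positions 3-4)
  Group 4: 'e' x 1 (positions 5-5)
Total groups: 4

4


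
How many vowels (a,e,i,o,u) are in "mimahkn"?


Input: mimahkn
Checking each character:
  'm' at position 0: consonant
  'i' at position 1: vowel (running total: 1)
  'm' at position 2: consonant
  'a' at position 3: vowel (running total: 2)
  'h' at position 4: consonant
  'k' at position 5: consonant
  'n' at position 6: consonant
Total vowels: 2

2


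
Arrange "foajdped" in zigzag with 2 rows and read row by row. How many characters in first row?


Zigzag "foajdped" into 2 rows:
Placing characters:
  'f' => row 0
  'o' => row 1
  'a' => row 0
  'j' => row 1
  'd' => row 0
  'p' => row 1
  'e' => row 0
  'd' => row 1
Rows:
  Row 0: "fade"
  Row 1: "ojpd"
First row length: 4

4


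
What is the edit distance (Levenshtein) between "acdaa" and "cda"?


Computing edit distance: "acdaa" -> "cda"
DP table:
           c    d    a
      0    1    2    3
  a   1    1    2    2
  c   2    1    2    3
  d   3    2    1    2
  a   4    3    2    1
  a   5    4    3    2
Edit distance = dp[5][3] = 2

2


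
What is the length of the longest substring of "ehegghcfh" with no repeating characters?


Input: "ehegghcfh"
Sliding window (track last position of each char):
  Position 0 ('e'): window [0,0] length 1 -- new best
  Position 1 ('h'): window [0,1] length 2 -- new best
  Position 2 ('e'): repeat (last at 0), move window start to 1
  Position 2 ('e'): window [1,2] length 2
  Position 3 ('g'): window [1,3] length 3 -- new best
  Position 4 ('g'): repeat (last at 3), move window start to 4
  Position 4 ('g'): window [4,4] length 1
  Position 5 ('h'): window [4,5] length 2
  Position 6 ('c'): window [4,6] length 3
  Position 7 ('f'): window [4,7] length 4 -- new best
  Position 8 ('h'): repeat (last at 5), move window start to 6
  Position 8 ('h'): window [6,8] length 3
Longest substring with no repeats: "ghcf" with length 4

4


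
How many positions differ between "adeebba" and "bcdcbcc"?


Comparing "adeebba" and "bcdcbcc" position by position:
  Position 0: 'a' vs 'b' => DIFFER
  Position 1: 'd' vs 'c' => DIFFER
  Position 2: 'e' vs 'd' => DIFFER
  Position 3: 'e' vs 'c' => DIFFER
  Position 4: 'b' vs 'b' => same
  Position 5: 'b' vs 'c' => DIFFER
  Position 6: 'a' vs 'c' => DIFFER
Positions that differ: 6

6


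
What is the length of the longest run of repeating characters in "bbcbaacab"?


Input: "bbcbaacab"
Scanning for longest run:
  Position 1 ('b'): continues run of 'b', length=2
  Position 2 ('c'): new char, reset run to 1
  Position 3 ('b'): new char, reset run to 1
  Position 4 ('a'): new char, reset run to 1
  Position 5 ('a'): continues run of 'a', length=2
  Position 6 ('c'): new char, reset run to 1
  Position 7 ('a'): new char, reset run to 1
  Position 8 ('b'): new char, reset run to 1
Longest run: 'b' with length 2

2


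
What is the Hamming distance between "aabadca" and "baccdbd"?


Comparing "aabadca" and "baccdbd" position by position:
  Position 0: 'a' vs 'b' => differ
  Position 1: 'a' vs 'a' => same
  Position 2: 'b' vs 'c' => differ
  Position 3: 'a' vs 'c' => differ
  Position 4: 'd' vs 'd' => same
  Position 5: 'c' vs 'b' => differ
  Position 6: 'a' vs 'd' => differ
Total differences (Hamming distance): 5

5


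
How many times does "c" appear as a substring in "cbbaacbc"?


Searching for "c" in "cbbaacbc"
Scanning each position:
  Position 0: "c" => MATCH
  Position 1: "b" => no
  Position 2: "b" => no
  Position 3: "a" => no
  Position 4: "a" => no
  Position 5: "c" => MATCH
  Position 6: "b" => no
  Position 7: "c" => MATCH
Total occurrences: 3

3


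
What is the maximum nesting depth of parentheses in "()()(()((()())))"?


Input: "()()(()((()())))"
Tracking depth:
  Position 0 '(': depth becomes 1
  Position 1 ')': depth becomes 0
  Position 2 '(': depth becomes 1
  Position 3 ')': depth becomes 0
  Position 4 '(': depth becomes 1
  Position 5 '(': depth becomes 2
  Position 6 ')': depth becomes 1
  Position 7 '(': depth becomes 2
  Position 8 '(': depth becomes 3
  Position 9 '(': depth becomes 4
  Position 10 ')': depth becomes 3
  Position 11 '(': depth becomes 4
  Position 12 ')': depth becomes 3
  Position 13 ')': depth becomes 2
  Position 14 ')': depth becomes 1
  Position 15 ')': depth becomes 0
Maximum depth reached: 4

4


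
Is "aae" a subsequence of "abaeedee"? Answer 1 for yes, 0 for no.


Check if "aae" is a subsequence of "abaeedee"
Greedy scan:
  Position 0 ('a'): matches sub[0] = 'a'
  Position 1 ('b'): no match needed
  Position 2 ('a'): matches sub[1] = 'a'
  Position 3 ('e'): matches sub[2] = 'e'
  Position 4 ('e'): no match needed
  Position 5 ('d'): no match needed
  Position 6 ('e'): no match needed
  Position 7 ('e'): no match needed
All 3 characters matched => is a subsequence

1


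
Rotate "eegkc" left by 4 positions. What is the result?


Input: "eegkc", rotate left by 4
First 4 characters: "eegk"
Remaining characters: "c"
Concatenate remaining + first: "c" + "eegk" = "ceegk"

ceegk


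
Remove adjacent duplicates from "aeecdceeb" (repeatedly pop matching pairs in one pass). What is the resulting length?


Input: aeecdceeb
Stack-based adjacent duplicate removal:
  Read 'a': push. Stack: a
  Read 'e': push. Stack: ae
  Read 'e': matches stack top 'e' => pop. Stack: a
  Read 'c': push. Stack: ac
  Read 'd': push. Stack: acd
  Read 'c': push. Stack: acdc
  Read 'e': push. Stack: acdce
  Read 'e': matches stack top 'e' => pop. Stack: acdc
  Read 'b': push. Stack: acdcb
Final stack: "acdcb" (length 5)

5


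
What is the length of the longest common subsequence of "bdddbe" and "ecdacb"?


LCS of "bdddbe" and "ecdacb"
DP table:
           e    c    d    a    c    b
      0    0    0    0    0    0    0
  b   0    0    0    0    0    0    1
  d   0    0    0    1    1    1    1
  d   0    0    0    1    1    1    1
  d   0    0    0    1    1    1    1
  b   0    0    0    1    1    1    2
  e   0    1    1    1    1    1    2
LCS length = dp[6][6] = 2

2


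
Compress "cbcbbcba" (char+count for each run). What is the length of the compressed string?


Input: cbcbbcba
Runs:
  'c' x 1 => "c1"
  'b' x 1 => "b1"
  'c' x 1 => "c1"
  'b' x 2 => "b2"
  'c' x 1 => "c1"
  'b' x 1 => "b1"
  'a' x 1 => "a1"
Compressed: "c1b1c1b2c1b1a1"
Compressed length: 14

14


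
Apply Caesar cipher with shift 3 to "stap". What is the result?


Caesar cipher: shift "stap" by 3
  's' (pos 18) + 3 = pos 21 = 'v'
  't' (pos 19) + 3 = pos 22 = 'w'
  'a' (pos 0) + 3 = pos 3 = 'd'
  'p' (pos 15) + 3 = pos 18 = 's'
Result: vwds

vwds


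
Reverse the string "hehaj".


Input: hehaj
Reading characters right to left:
  Position 4: 'j'
  Position 3: 'a'
  Position 2: 'h'
  Position 1: 'e'
  Position 0: 'h'
Reversed: jaheh

jaheh


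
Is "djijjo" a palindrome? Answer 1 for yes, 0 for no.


Input: djijjo
Reversed: ojjijd
  Compare pos 0 ('d') with pos 5 ('o'): MISMATCH
  Compare pos 1 ('j') with pos 4 ('j'): match
  Compare pos 2 ('i') with pos 3 ('j'): MISMATCH
Result: not a palindrome

0


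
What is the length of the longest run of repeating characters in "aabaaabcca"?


Input: "aabaaabcca"
Scanning for longest run:
  Position 1 ('a'): continues run of 'a', length=2
  Position 2 ('b'): new char, reset run to 1
  Position 3 ('a'): new char, reset run to 1
  Position 4 ('a'): continues run of 'a', length=2
  Position 5 ('a'): continues run of 'a', length=3
  Position 6 ('b'): new char, reset run to 1
  Position 7 ('c'): new char, reset run to 1
  Position 8 ('c'): continues run of 'c', length=2
  Position 9 ('a'): new char, reset run to 1
Longest run: 'a' with length 3

3


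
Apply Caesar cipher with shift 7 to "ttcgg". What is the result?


Caesar cipher: shift "ttcgg" by 7
  't' (pos 19) + 7 = pos 0 = 'a'
  't' (pos 19) + 7 = pos 0 = 'a'
  'c' (pos 2) + 7 = pos 9 = 'j'
  'g' (pos 6) + 7 = pos 13 = 'n'
  'g' (pos 6) + 7 = pos 13 = 'n'
Result: aajnn

aajnn


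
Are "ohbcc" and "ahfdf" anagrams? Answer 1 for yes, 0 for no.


Strings: "ohbcc", "ahfdf"
Sorted first:  bccho
Sorted second: adffh
Differ at position 0: 'b' vs 'a' => not anagrams

0


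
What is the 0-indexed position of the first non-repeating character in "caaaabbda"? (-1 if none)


Input: caaaabbda
Character frequencies:
  'a': 5
  'b': 2
  'c': 1
  'd': 1
Scanning left to right for freq == 1:
  Position 0 ('c'): unique! => answer = 0

0


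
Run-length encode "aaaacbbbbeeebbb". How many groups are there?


Input: aaaacbbbbeeebbb
Scanning for consecutive runs:
  Group 1: 'a' x 4 (positions 0-3)
  Group 2: 'c' x 1 (positions 4-4)
  Group 3: 'b' x 4 (positions 5-8)
  Group 4: 'e' x 3 (positions 9-11)
  Group 5: 'b' x 3 (positions 12-14)
Total groups: 5

5


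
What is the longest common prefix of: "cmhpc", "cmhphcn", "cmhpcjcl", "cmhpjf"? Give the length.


Words: cmhpc, cmhphcn, cmhpcjcl, cmhpjf
  Position 0: all 'c' => match
  Position 1: all 'm' => match
  Position 2: all 'h' => match
  Position 3: all 'p' => match
  Position 4: ('c', 'h', 'c', 'j') => mismatch, stop
LCP = "cmhp" (length 4)

4


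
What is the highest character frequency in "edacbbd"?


Input: edacbbd
Character counts:
  'a': 1
  'b': 2
  'c': 1
  'd': 2
  'e': 1
Maximum frequency: 2

2


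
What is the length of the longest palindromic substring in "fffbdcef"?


Input: "fffbdcef"
Checking substrings for palindromes:
  [0:3] "fff" (len 3) => palindrome
  [0:2] "ff" (len 2) => palindrome
  [1:3] "ff" (len 2) => palindrome
Longest palindromic substring: "fff" with length 3

3


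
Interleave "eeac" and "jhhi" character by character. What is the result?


Interleaving "eeac" and "jhhi":
  Position 0: 'e' from first, 'j' from second => "ej"
  Position 1: 'e' from first, 'h' from second => "eh"
  Position 2: 'a' from first, 'h' from second => "ah"
  Position 3: 'c' from first, 'i' from second => "ci"
Result: ejehahci

ejehahci


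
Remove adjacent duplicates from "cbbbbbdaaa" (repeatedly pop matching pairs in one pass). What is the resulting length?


Input: cbbbbbdaaa
Stack-based adjacent duplicate removal:
  Read 'c': push. Stack: c
  Read 'b': push. Stack: cb
  Read 'b': matches stack top 'b' => pop. Stack: c
  Read 'b': push. Stack: cb
  Read 'b': matches stack top 'b' => pop. Stack: c
  Read 'b': push. Stack: cb
  Read 'd': push. Stack: cbd
  Read 'a': push. Stack: cbda
  Read 'a': matches stack top 'a' => pop. Stack: cbd
  Read 'a': push. Stack: cbda
Final stack: "cbda" (length 4)

4


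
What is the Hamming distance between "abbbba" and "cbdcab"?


Comparing "abbbba" and "cbdcab" position by position:
  Position 0: 'a' vs 'c' => differ
  Position 1: 'b' vs 'b' => same
  Position 2: 'b' vs 'd' => differ
  Position 3: 'b' vs 'c' => differ
  Position 4: 'b' vs 'a' => differ
  Position 5: 'a' vs 'b' => differ
Total differences (Hamming distance): 5

5


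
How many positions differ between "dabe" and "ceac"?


Comparing "dabe" and "ceac" position by position:
  Position 0: 'd' vs 'c' => DIFFER
  Position 1: 'a' vs 'e' => DIFFER
  Position 2: 'b' vs 'a' => DIFFER
  Position 3: 'e' vs 'c' => DIFFER
Positions that differ: 4

4


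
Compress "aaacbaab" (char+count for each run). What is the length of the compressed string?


Input: aaacbaab
Runs:
  'a' x 3 => "a3"
  'c' x 1 => "c1"
  'b' x 1 => "b1"
  'a' x 2 => "a2"
  'b' x 1 => "b1"
Compressed: "a3c1b1a2b1"
Compressed length: 10

10


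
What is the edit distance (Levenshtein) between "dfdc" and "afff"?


Computing edit distance: "dfdc" -> "afff"
DP table:
           a    f    f    f
      0    1    2    3    4
  d   1    1    2    3    4
  f   2    2    1    2    3
  d   3    3    2    2    3
  c   4    4    3    3    3
Edit distance = dp[4][4] = 3

3


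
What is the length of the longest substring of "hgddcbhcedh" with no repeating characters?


Input: "hgddcbhcedh"
Sliding window (track last position of each char):
  Position 0 ('h'): window [0,0] length 1 -- new best
  Position 1 ('g'): window [0,1] length 2 -- new best
  Position 2 ('d'): window [0,2] length 3 -- new best
  Position 3 ('d'): repeat (last at 2), move window start to 3
  Position 3 ('d'): window [3,3] length 1
  Position 4 ('c'): window [3,4] length 2
  Position 5 ('b'): window [3,5] length 3
  Position 6 ('h'): window [3,6] length 4 -- new best
  Position 7 ('c'): repeat (last at 4), move window start to 5
  Position 7 ('c'): window [5,7] length 3
  Position 8 ('e'): window [5,8] length 4
  Position 9 ('d'): window [5,9] length 5 -- new best
  Position 10 ('h'): repeat (last at 6), move window start to 7
  Position 10 ('h'): window [7,10] length 4
Longest substring with no repeats: "bhced" with length 5

5


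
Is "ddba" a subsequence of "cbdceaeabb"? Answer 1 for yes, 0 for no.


Check if "ddba" is a subsequence of "cbdceaeabb"
Greedy scan:
  Position 0 ('c'): no match needed
  Position 1 ('b'): no match needed
  Position 2 ('d'): matches sub[0] = 'd'
  Position 3 ('c'): no match needed
  Position 4 ('e'): no match needed
  Position 5 ('a'): no match needed
  Position 6 ('e'): no match needed
  Position 7 ('a'): no match needed
  Position 8 ('b'): no match needed
  Position 9 ('b'): no match needed
Only matched 1/4 characters => not a subsequence

0


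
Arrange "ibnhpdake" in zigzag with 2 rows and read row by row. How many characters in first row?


Zigzag "ibnhpdake" into 2 rows:
Placing characters:
  'i' => row 0
  'b' => row 1
  'n' => row 0
  'h' => row 1
  'p' => row 0
  'd' => row 1
  'a' => row 0
  'k' => row 1
  'e' => row 0
Rows:
  Row 0: "inpae"
  Row 1: "bhdk"
First row length: 5

5


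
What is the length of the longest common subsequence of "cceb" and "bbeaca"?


LCS of "cceb" and "bbeaca"
DP table:
           b    b    e    a    c    a
      0    0    0    0    0    0    0
  c   0    0    0    0    0    1    1
  c   0    0    0    0    0    1    1
  e   0    0    0    1    1    1    1
  b   0    1    1    1    1    1    1
LCS length = dp[4][6] = 1

1


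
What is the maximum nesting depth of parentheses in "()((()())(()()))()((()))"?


Input: "()((()())(()()))()((()))"
Tracking depth:
  Position 0 '(': depth becomes 1
  Position 1 ')': depth becomes 0
  Position 2 '(': depth becomes 1
  Position 3 '(': depth becomes 2
  Position 4 '(': depth becomes 3
  Position 5 ')': depth becomes 2
  Position 6 '(': depth becomes 3
  Position 7 ')': depth becomes 2
  Position 8 ')': depth becomes 1
  Position 9 '(': depth becomes 2
  Position 10 '(': depth becomes 3
  Position 11 ')': depth becomes 2
  Position 12 '(': depth becomes 3
  Position 13 ')': depth becomes 2
  Position 14 ')': depth becomes 1
  Position 15 ')': depth becomes 0
  Position 16 '(': depth becomes 1
  Position 17 ')': depth becomes 0
  Position 18 '(': depth becomes 1
  Position 19 '(': depth becomes 2
  Position 20 '(': depth becomes 3
  Position 21 ')': depth becomes 2
  Position 22 ')': depth becomes 1
  Position 23 ')': depth becomes 0
Maximum depth reached: 3

3


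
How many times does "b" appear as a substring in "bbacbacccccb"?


Searching for "b" in "bbacbacccccb"
Scanning each position:
  Position 0: "b" => MATCH
  Position 1: "b" => MATCH
  Position 2: "a" => no
  Position 3: "c" => no
  Position 4: "b" => MATCH
  Position 5: "a" => no
  Position 6: "c" => no
  Position 7: "c" => no
  Position 8: "c" => no
  Position 9: "c" => no
  Position 10: "c" => no
  Position 11: "b" => MATCH
Total occurrences: 4

4


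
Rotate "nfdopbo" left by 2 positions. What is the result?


Input: "nfdopbo", rotate left by 2
First 2 characters: "nf"
Remaining characters: "dopbo"
Concatenate remaining + first: "dopbo" + "nf" = "dopbonf"

dopbonf
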